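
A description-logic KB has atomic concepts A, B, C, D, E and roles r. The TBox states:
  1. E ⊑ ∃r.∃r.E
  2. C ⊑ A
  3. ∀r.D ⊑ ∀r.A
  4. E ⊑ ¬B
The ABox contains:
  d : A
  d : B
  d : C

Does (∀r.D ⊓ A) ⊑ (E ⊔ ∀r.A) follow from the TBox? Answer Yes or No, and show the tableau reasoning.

1. (∀r.D ⊓ A) ⊑ (E ⊔ ∀r.A)  ⇔  ((∀r.D ⊓ A) ⊓ (¬E ⊓ ∃r.¬A)) unsat w.r.t. T
   all branches close; clash {A, ¬A} at an ∃-successor
2. Hence (∀r.D ⊓ A) ⊑ (E ⊔ ∀r.A): entailed.

Yes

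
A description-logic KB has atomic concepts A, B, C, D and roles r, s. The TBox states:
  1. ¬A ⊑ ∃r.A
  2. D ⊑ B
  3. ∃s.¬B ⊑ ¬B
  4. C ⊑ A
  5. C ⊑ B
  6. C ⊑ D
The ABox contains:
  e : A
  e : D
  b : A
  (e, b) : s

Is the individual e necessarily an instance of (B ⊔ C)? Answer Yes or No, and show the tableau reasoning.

1. e : (B ⊔ C)?  L(e) = {A, D} ∪ {(¬B ⊓ ¬C)}
   clash {B, ¬B} at e — e ∈ (B ⊔ C)
2. Hence e : (B ⊔ C): entailed.

Yes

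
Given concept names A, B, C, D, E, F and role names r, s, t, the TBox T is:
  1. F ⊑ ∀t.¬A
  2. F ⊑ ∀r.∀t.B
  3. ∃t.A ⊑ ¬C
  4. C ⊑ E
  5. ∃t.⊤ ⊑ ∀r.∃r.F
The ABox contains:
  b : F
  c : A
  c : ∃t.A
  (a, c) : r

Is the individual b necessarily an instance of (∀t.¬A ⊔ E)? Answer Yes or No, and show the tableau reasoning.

Yes

1. b : (∀t.¬A ⊔ E)?  L(b) = {F} ∪ {(∃t.A ⊓ ¬E)}
   clash {E, ¬E} at b — b ∈ (∀t.¬A ⊔ E)
2. Hence b : (∀t.¬A ⊔ E): entailed.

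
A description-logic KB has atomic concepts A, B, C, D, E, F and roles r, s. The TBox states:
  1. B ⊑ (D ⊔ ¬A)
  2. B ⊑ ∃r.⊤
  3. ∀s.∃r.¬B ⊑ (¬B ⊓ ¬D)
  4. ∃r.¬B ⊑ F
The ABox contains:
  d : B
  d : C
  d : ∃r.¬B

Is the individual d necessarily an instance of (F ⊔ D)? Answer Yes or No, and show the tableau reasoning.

Yes

1. d : (F ⊔ D)?  L(d) = {B, C, ∃r.¬B} ∪ {(¬F ⊓ ¬D)}
   clash {F, ¬F} at d — d ∈ (F ⊔ D)
2. Hence d : (F ⊔ D): entailed.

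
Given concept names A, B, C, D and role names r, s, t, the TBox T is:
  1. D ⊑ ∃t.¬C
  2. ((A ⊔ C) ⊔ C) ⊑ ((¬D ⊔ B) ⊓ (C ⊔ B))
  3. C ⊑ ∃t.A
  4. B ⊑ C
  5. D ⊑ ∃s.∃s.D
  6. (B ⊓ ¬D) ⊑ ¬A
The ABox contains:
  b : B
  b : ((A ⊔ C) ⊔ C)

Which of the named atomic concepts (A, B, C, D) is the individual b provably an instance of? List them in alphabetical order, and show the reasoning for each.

{B, C}

1. b : A?  L(b) = {B, ((A ⊔ C) ⊔ C)} ∪ {¬A}
   apply at b: ((A ⊔ C) ⊔ C)⊑((¬D ⊔ B) ⊓ (C ⊔ B)); B⊑C
   open: L(b) ⊇ {B, C, ¬A, ¬D, ∃t.A} (+ ∃-successors) — b ∉ A possible
2. b : B?  L(b) = {B, ((A ⊔ C) ⊔ C)} ∪ {¬B}
   clash {B, ¬B} at b — b ∈ B
3. b : C?  L(b) = {B, ((A ⊔ C) ⊔ C)} ∪ {¬C}
   clash {C, ¬C} at b — b ∈ C
4. b : D?  L(b) = {B, ((A ⊔ C) ⊔ C)} ∪ {¬D}
   apply at b: ((A ⊔ C) ⊔ C)⊑((¬D ⊔ B) ⊓ (C ⊔ B)); B⊑C
   open: L(b) ⊇ {B, C, ¬A, ¬D, ∃t.A} (+ ∃-successors) — b ∉ D possible
5. Entailed for b: {B, C}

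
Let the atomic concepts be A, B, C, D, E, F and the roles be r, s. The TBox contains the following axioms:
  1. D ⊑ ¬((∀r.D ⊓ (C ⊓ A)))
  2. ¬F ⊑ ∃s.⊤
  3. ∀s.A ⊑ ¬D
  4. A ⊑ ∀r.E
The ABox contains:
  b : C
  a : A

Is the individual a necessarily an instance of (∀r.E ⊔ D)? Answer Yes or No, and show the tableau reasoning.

1. a : (∀r.E ⊔ D)?  L(a) = {A} ∪ {(∃r.¬E ⊓ ¬D)}
   clash {E, ¬E} at an ∃-successor — a ∈ (∀r.E ⊔ D)
2. Hence a : (∀r.E ⊔ D): entailed.

Yes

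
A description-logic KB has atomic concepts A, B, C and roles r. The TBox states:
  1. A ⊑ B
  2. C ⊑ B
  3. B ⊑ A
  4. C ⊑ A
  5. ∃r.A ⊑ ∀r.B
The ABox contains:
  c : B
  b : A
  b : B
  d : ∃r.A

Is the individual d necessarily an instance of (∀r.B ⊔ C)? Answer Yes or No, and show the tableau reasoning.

Yes

1. d : (∀r.B ⊔ C)?  L(d) = {∃r.A} ∪ {(∃r.¬B ⊓ ¬C)}
   clash {B, ¬B} at an ∃-successor — d ∈ (∀r.B ⊔ C)
2. Hence d : (∀r.B ⊔ C): entailed.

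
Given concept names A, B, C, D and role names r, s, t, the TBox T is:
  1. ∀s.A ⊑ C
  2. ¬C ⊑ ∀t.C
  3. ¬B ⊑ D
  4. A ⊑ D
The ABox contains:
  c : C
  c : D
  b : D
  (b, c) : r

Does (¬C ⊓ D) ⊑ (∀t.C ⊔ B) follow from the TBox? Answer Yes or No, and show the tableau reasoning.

Yes

1. (¬C ⊓ D) ⊑ (∀t.C ⊔ B)  ⇔  ((¬C ⊓ D) ⊓ (∃t.¬C ⊓ ¬B)) unsat w.r.t. T
   all branches close; clash {C, ¬C} at x₀
2. Hence (¬C ⊓ D) ⊑ (∀t.C ⊔ B): entailed.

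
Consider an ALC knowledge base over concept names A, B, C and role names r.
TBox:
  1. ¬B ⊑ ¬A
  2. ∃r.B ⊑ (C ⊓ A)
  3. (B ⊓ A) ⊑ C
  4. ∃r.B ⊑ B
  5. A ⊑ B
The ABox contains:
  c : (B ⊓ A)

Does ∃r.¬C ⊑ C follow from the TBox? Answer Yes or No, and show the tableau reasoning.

1. ∃r.¬C ⊑ C  ⇔  (∃r.¬C ⊓ ¬C) unsat w.r.t. T
   open: L(x₀) ⊇ {B, ¬A, ¬C, ∀r.¬B, ∃r.¬C} (+ ∃-successors)
2. Hence ∃r.¬C ⊑ C: not entailed.

No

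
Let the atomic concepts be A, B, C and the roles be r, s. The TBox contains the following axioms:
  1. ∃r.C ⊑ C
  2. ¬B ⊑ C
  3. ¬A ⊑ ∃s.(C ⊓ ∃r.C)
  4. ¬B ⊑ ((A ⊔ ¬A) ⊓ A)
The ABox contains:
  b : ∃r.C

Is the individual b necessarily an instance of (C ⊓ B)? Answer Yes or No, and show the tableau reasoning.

1. b : (C ⊓ B)?  L(b) = {∃r.C} ∪ {(¬C ⊔ ¬B)}
   apply at b: ∃r.C⊑C
   open: L(b) ⊇ {A, C, ¬B, ∃r.C} (+ ∃-successors) — b ∉ (C ⊓ B) possible
2. Hence b : (C ⊓ B): not entailed.

No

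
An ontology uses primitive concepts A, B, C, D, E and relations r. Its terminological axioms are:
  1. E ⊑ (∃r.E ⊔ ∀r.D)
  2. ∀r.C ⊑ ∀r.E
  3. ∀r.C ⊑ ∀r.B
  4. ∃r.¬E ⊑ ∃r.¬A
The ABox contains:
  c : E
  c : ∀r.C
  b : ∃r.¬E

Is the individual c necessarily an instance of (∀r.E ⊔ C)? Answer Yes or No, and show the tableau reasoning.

Yes

1. c : (∀r.E ⊔ C)?  L(c) = {E, ∀r.C} ∪ {(∃r.¬E ⊓ ¬C)}
   clash {E, ¬E} at an ∃-successor — c ∈ (∀r.E ⊔ C)
2. Hence c : (∀r.E ⊔ C): entailed.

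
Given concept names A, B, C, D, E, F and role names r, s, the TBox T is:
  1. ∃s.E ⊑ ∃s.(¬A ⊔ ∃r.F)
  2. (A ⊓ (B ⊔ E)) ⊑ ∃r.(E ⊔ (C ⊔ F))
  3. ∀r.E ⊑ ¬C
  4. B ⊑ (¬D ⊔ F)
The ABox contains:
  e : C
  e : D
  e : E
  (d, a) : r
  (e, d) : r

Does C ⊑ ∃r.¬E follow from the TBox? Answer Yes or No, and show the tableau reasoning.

1. C ⊑ ∃r.¬E  ⇔  (C ⊓ ∀r.E) unsat w.r.t. T
   all branches close; clash {C, ¬C} at x₀
2. Hence C ⊑ ∃r.¬E: entailed.

Yes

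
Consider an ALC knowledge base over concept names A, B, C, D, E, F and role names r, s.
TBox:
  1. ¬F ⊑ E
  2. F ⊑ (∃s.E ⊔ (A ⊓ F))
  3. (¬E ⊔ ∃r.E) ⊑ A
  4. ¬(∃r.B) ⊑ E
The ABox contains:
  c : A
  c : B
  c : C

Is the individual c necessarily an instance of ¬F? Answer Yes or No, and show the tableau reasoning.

1. c : ¬F?  L(c) = {A, B, C} ∪ {F}
   apply at c: F⊑(∃s.E ⊔ (A ⊓ F))
   open: L(c) ⊇ {A, B, C, F, ∃r.B, …} (+ ∃-successors) — c ∉ ¬F possible
2. Hence c : ¬F: not entailed.

No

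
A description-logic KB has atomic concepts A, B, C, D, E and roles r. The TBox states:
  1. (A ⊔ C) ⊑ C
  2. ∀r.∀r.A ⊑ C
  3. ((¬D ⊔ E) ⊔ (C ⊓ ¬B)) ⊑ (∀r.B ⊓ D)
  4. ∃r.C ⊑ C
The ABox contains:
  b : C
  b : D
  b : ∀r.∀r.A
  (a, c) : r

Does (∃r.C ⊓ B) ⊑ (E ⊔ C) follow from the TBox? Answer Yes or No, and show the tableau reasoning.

Yes

1. (∃r.C ⊓ B) ⊑ (E ⊔ C)  ⇔  ((∃r.C ⊓ B) ⊓ (¬E ⊓ ¬C)) unsat w.r.t. T
   all branches close; clash {C, ¬C} at x₀
2. Hence (∃r.C ⊓ B) ⊑ (E ⊔ C): entailed.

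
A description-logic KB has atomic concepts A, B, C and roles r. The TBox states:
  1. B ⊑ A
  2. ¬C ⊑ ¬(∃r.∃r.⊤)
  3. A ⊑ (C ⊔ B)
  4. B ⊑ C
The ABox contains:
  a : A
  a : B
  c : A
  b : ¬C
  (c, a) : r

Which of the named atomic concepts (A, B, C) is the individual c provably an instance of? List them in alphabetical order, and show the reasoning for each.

{A, C}

1. c : A?  L(c) = {A} ∪ {¬A}
   clash {A, ¬A} at c — c ∈ A
2. c : B?  L(c) = {A} ∪ {¬B}
   apply at c: A⊑(C ⊔ B)
   open: L(c) ⊇ {A, C, ¬B} — c ∉ B possible
3. c : C?  L(c) = {A} ∪ {¬C}
   clash {C, ¬C} at c — c ∈ C
4. Entailed for c: {A, C}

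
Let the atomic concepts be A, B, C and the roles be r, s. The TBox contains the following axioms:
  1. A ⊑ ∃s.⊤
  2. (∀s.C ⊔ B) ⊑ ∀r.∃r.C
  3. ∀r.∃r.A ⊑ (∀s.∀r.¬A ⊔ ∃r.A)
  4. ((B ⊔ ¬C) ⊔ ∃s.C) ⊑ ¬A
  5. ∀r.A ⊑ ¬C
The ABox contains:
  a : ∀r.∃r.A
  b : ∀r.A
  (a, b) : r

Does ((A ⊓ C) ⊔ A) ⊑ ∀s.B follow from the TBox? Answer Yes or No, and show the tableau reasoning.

1. ((A ⊓ C) ⊔ A) ⊑ ∀s.B  ⇔  (((A ⊓ C) ⊔ A) ⊓ ∃s.¬B) unsat w.r.t. T
   open: L(x₀) ⊇ {A, C, ¬B, ∀s.¬C, ∃r.¬A, …} (+ ∃-successors)
2. Hence ((A ⊓ C) ⊔ A) ⊑ ∀s.B: not entailed.

No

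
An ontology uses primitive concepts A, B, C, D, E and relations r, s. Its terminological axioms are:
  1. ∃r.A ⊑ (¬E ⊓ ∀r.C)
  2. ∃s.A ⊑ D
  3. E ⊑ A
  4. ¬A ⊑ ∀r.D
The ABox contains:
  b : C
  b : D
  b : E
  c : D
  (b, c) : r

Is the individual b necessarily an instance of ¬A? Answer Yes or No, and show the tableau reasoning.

1. b : ¬A?  L(b) = {C, D, E} ∪ {A}
   open: L(b) ⊇ {A, C, D, E, ∀r.¬A} — b ∉ ¬A possible
2. Hence b : ¬A: not entailed.

No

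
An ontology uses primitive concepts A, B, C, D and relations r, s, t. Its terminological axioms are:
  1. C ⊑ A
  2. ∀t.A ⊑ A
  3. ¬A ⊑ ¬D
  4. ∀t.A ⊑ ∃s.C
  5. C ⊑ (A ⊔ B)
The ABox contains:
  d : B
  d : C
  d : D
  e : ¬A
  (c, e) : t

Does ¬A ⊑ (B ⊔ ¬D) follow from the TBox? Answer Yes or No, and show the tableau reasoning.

Yes

1. ¬A ⊑ (B ⊔ ¬D)  ⇔  (¬A ⊓ (¬B ⊓ D)) unsat w.r.t. T
   all branches close; clash {D, ¬D} at x₀
2. Hence ¬A ⊑ (B ⊔ ¬D): entailed.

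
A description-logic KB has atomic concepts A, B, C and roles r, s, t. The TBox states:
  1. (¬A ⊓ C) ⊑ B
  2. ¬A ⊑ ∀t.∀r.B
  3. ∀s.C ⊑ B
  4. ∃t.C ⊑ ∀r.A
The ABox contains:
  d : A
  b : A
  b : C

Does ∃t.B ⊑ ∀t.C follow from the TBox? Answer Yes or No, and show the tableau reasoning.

No

1. ∃t.B ⊑ ∀t.C  ⇔  (∃t.B ⊓ ∃t.¬C) unsat w.r.t. T
   open: L(x₀) ⊇ {A, ∀t.¬C, ∃s.¬C, ∃t.B, ∃t.¬C} (+ ∃-successors)
2. Hence ∃t.B ⊑ ∀t.C: not entailed.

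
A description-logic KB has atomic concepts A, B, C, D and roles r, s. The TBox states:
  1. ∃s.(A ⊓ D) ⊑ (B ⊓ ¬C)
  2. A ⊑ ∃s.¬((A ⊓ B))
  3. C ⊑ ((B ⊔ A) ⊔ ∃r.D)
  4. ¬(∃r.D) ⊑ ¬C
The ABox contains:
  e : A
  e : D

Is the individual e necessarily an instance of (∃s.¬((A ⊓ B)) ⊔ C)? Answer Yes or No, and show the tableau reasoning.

1. e : (∃s.¬((A ⊓ B)) ⊔ C)?  L(e) = {A, D} ∪ {(∀s.(A ⊓ B) ⊓ ¬C)}
   clash {B, ¬B} at an ∃-successor — e ∈ (∃s.¬((A ⊓ B)) ⊔ C)
2. Hence e : (∃s.¬((A ⊓ B)) ⊔ C): entailed.

Yes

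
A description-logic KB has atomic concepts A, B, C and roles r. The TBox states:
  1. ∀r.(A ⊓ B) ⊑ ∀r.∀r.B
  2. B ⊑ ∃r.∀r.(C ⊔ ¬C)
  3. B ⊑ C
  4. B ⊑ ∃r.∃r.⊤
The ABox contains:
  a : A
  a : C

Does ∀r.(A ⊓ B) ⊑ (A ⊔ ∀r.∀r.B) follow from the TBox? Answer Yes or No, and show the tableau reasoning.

1. ∀r.(A ⊓ B) ⊑ (A ⊔ ∀r.∀r.B)  ⇔  (∀r.(A ⊓ B) ⊓ (¬A ⊓ ∃r.∃r.¬B)) unsat w.r.t. T
   all branches close; clash {B, ¬B} at an ∃-successor
2. Hence ∀r.(A ⊓ B) ⊑ (A ⊔ ∀r.∀r.B): entailed.

Yes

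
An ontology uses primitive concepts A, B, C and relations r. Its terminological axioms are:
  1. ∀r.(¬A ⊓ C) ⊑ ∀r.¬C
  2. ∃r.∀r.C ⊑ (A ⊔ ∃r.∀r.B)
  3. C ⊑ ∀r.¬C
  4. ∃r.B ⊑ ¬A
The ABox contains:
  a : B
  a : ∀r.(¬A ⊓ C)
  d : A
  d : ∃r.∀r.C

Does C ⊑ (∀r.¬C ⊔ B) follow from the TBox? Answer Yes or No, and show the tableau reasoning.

Yes

1. C ⊑ (∀r.¬C ⊔ B)  ⇔  (C ⊓ (∃r.C ⊓ ¬B)) unsat w.r.t. T
   all branches close; clash {C, ¬C} at an ∃-successor
2. Hence C ⊑ (∀r.¬C ⊔ B): entailed.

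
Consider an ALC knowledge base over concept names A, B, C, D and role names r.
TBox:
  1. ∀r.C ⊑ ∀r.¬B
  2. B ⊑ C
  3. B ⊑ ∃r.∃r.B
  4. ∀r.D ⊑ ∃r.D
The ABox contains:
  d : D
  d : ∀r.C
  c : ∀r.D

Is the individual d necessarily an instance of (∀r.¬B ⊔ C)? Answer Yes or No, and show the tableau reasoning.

1. d : (∀r.¬B ⊔ C)?  L(d) = {D, ∀r.C} ∪ {(∃r.B ⊓ ¬C)}
   clash {C, ¬C} at d — d ∈ (∀r.¬B ⊔ C)
2. Hence d : (∀r.¬B ⊔ C): entailed.

Yes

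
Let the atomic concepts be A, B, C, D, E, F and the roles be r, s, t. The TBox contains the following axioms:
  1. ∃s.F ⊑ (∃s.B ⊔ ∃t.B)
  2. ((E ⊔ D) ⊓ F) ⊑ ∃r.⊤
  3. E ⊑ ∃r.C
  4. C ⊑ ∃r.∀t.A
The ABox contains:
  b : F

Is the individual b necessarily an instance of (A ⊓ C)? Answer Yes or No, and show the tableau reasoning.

No

1. b : (A ⊓ C)?  L(b) = {F} ∪ {(¬A ⊔ ¬C)}
   open: L(b) ⊇ {F, ¬A, ¬C, ¬D, ¬E, …} — b ∉ (A ⊓ C) possible
2. Hence b : (A ⊓ C): not entailed.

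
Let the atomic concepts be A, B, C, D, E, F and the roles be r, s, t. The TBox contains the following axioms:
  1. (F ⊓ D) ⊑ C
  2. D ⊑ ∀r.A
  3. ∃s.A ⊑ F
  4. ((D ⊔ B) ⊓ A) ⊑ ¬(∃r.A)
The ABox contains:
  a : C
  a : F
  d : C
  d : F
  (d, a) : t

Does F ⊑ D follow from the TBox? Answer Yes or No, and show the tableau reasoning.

1. F ⊑ D  ⇔  (F ⊓ ¬D) unsat w.r.t. T
   open: L(x₀) ⊇ {F, ¬B, ¬D}
2. Hence F ⊑ D: not entailed.

No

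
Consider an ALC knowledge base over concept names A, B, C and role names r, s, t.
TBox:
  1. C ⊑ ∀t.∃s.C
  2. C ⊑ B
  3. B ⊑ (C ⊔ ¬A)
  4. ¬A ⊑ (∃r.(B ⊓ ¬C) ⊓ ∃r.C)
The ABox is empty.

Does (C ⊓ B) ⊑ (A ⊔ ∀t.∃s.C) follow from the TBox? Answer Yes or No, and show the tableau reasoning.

Yes

1. (C ⊓ B) ⊑ (A ⊔ ∀t.∃s.C)  ⇔  ((C ⊓ B) ⊓ (¬A ⊓ ∃t.∀s.¬C)) unsat w.r.t. T
   all branches close; clash {C, ¬C} at an ∃-successor
2. Hence (C ⊓ B) ⊑ (A ⊔ ∀t.∃s.C): entailed.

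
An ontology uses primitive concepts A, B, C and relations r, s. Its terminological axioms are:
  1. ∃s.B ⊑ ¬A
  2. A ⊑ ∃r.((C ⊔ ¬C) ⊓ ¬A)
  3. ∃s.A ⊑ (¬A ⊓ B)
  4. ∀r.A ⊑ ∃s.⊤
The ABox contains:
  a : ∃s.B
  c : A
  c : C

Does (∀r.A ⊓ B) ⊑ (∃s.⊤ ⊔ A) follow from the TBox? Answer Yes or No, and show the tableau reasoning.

1. (∀r.A ⊓ B) ⊑ (∃s.⊤ ⊔ A)  ⇔  ((∀r.A ⊓ B) ⊓ (∀s.⊥ ⊓ ¬A)) unsat w.r.t. T
   all branches close; clash ⊥ at an ∃-successor
2. Hence (∀r.A ⊓ B) ⊑ (∃s.⊤ ⊔ A): entailed.

Yes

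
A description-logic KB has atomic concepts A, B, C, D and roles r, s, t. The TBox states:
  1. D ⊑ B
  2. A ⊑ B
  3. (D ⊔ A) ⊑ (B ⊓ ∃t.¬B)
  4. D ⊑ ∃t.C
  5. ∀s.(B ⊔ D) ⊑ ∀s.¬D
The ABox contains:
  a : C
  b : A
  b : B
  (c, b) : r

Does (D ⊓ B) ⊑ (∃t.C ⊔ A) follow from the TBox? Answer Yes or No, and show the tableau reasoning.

1. (D ⊓ B) ⊑ (∃t.C ⊔ A)  ⇔  ((D ⊓ B) ⊓ (∀t.¬C ⊓ ¬A)) unsat w.r.t. T
   all branches close; clash {C, ¬C} at an ∃-successor
2. Hence (D ⊓ B) ⊑ (∃t.C ⊔ A): entailed.

Yes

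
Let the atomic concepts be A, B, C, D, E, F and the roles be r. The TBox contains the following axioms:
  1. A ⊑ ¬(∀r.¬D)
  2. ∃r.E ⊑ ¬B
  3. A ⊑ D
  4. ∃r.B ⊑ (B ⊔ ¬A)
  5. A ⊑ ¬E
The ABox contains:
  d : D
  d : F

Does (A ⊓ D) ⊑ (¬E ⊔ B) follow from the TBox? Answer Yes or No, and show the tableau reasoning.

1. (A ⊓ D) ⊑ (¬E ⊔ B)  ⇔  ((A ⊓ D) ⊓ (E ⊓ ¬B)) unsat w.r.t. T
   all branches close; clash {E, ¬E} at x₀
2. Hence (A ⊓ D) ⊑ (¬E ⊔ B): entailed.

Yes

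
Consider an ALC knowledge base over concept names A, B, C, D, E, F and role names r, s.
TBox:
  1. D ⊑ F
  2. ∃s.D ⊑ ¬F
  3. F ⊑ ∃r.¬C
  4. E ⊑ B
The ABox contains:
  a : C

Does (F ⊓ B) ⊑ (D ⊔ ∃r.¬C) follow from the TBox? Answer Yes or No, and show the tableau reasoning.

Yes

1. (F ⊓ B) ⊑ (D ⊔ ∃r.¬C)  ⇔  ((F ⊓ B) ⊓ (¬D ⊓ ∀r.C)) unsat w.r.t. T
   all branches close; clash {F, ¬F} at x₀
2. Hence (F ⊓ B) ⊑ (D ⊔ ∃r.¬C): entailed.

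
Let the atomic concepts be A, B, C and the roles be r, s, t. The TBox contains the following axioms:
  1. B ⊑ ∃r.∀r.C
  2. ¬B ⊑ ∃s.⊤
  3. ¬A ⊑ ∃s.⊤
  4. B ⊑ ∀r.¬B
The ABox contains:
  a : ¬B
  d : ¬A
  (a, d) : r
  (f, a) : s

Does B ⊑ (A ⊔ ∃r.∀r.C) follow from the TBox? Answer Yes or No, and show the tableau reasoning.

Yes

1. B ⊑ (A ⊔ ∃r.∀r.C)  ⇔  (B ⊓ (¬A ⊓ ∀r.∃r.¬C)) unsat w.r.t. T
   all branches close; clash {C, ¬C} at an ∃-successor
2. Hence B ⊑ (A ⊔ ∃r.∀r.C): entailed.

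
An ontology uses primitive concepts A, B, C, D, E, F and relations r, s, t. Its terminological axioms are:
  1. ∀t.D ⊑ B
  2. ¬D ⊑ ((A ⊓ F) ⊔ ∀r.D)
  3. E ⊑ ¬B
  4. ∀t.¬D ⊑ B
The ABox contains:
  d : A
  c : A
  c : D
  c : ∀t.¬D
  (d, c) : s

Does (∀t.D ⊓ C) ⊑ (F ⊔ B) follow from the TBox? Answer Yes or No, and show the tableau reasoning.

1. (∀t.D ⊓ C) ⊑ (F ⊔ B)  ⇔  ((∀t.D ⊓ C) ⊓ (¬F ⊓ ¬B)) unsat w.r.t. T
   all branches close; clash {B, ¬B} at x₀
2. Hence (∀t.D ⊓ C) ⊑ (F ⊔ B): entailed.

Yes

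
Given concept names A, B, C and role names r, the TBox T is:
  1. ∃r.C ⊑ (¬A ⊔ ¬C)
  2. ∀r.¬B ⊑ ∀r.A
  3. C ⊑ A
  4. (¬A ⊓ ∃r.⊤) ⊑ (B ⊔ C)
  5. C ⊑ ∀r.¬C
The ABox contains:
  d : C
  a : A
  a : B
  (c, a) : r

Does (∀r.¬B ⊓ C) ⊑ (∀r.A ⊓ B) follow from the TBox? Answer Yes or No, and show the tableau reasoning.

1. (∀r.¬B ⊓ C) ⊑ (∀r.A ⊓ B)  ⇔  ((∀r.¬B ⊓ C) ⊓ (∃r.¬A ⊔ ¬B)) unsat w.r.t. T
   apply at x₀: ∀r.¬B⊑∀r.A; C⊑A; C⊑∀r.¬C
   open: L(x₀) ⊇ {A, C, ¬B, ∀r.A, ∀r.¬B, …}
2. Hence (∀r.¬B ⊓ C) ⊑ (∀r.A ⊓ B): not entailed.

No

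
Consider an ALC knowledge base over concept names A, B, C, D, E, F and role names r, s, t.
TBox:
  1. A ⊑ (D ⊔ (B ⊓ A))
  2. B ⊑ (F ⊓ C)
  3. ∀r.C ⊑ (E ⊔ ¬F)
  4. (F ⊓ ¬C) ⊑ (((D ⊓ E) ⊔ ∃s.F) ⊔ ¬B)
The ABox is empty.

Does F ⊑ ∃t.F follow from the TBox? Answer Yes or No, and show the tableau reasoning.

1. F ⊑ ∃t.F  ⇔  (F ⊓ ∀t.¬F) unsat w.r.t. T
   open: L(x₀) ⊇ {C, F, ¬A, ¬B, ∀t.¬F, …} (+ ∃-successors)
2. Hence F ⊑ ∃t.F: not entailed.

No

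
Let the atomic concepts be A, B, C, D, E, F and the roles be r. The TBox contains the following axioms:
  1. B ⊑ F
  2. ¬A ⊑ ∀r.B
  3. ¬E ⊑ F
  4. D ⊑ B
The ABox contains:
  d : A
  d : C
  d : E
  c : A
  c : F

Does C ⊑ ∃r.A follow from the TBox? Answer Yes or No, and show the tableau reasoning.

1. C ⊑ ∃r.A  ⇔  (C ⊓ ∀r.¬A) unsat w.r.t. T
   open: L(x₀) ⊇ {A, C, E, ¬B, ¬D, …}
2. Hence C ⊑ ∃r.A: not entailed.

No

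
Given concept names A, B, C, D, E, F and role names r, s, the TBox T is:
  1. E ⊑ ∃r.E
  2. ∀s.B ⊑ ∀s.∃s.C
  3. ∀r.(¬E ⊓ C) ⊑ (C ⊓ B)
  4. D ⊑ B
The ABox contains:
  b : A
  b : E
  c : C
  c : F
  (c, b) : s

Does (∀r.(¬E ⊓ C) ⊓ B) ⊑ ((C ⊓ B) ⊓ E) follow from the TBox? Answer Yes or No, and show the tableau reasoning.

1. (∀r.(¬E ⊓ C) ⊓ B) ⊑ ((C ⊓ B) ⊓ E)  ⇔  ((∀r.(¬E ⊓ C) ⊓ B) ⊓ ((¬C ⊔ ¬B) ⊔ ¬E)) unsat w.r.t. T
   apply at x₀: ∀r.(¬E ⊓ C)⊑(C ⊓ B)
   open: L(x₀) ⊇ {B, C, ¬E, ∀r.(¬E ⊓ C), ∃s.¬B} (+ ∃-successors)
2. Hence (∀r.(¬E ⊓ C) ⊓ B) ⊑ ((C ⊓ B) ⊓ E): not entailed.

No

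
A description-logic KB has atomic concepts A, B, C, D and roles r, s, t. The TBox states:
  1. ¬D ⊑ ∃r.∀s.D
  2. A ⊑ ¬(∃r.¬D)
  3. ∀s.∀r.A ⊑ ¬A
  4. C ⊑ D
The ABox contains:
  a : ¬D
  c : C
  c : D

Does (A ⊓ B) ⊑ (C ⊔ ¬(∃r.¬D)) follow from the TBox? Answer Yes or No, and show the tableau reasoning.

Yes

1. (A ⊓ B) ⊑ (C ⊔ ¬(∃r.¬D))  ⇔  ((A ⊓ B) ⊓ (¬C ⊓ ∃r.¬D)) unsat w.r.t. T
   all branches close; clash {A, ¬A} at x₀
2. Hence (A ⊓ B) ⊑ (C ⊔ ¬(∃r.¬D)): entailed.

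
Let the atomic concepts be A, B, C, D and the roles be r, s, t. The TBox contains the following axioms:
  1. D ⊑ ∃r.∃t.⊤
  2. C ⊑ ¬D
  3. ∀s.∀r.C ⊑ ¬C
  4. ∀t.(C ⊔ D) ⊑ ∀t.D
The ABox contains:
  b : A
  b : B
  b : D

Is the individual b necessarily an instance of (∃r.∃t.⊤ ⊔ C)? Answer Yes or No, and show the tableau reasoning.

1. b : (∃r.∃t.⊤ ⊔ C)?  L(b) = {A, B, D} ∪ {(∀r.∀t.⊥ ⊓ ¬C)}
   clash ⊥ at an ∃-successor — b ∈ (∃r.∃t.⊤ ⊔ C)
2. Hence b : (∃r.∃t.⊤ ⊔ C): entailed.

Yes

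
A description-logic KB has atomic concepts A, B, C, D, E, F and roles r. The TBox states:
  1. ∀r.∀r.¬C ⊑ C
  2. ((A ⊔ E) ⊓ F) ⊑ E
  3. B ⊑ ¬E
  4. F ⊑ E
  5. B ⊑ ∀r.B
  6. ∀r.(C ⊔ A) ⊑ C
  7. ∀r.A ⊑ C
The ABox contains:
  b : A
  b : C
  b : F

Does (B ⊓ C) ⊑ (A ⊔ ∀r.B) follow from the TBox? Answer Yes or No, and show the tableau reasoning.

Yes

1. (B ⊓ C) ⊑ (A ⊔ ∀r.B)  ⇔  ((B ⊓ C) ⊓ (¬A ⊓ ∃r.¬B)) unsat w.r.t. T
   all branches close; clash {E, ¬E} at x₀
2. Hence (B ⊓ C) ⊑ (A ⊔ ∀r.B): entailed.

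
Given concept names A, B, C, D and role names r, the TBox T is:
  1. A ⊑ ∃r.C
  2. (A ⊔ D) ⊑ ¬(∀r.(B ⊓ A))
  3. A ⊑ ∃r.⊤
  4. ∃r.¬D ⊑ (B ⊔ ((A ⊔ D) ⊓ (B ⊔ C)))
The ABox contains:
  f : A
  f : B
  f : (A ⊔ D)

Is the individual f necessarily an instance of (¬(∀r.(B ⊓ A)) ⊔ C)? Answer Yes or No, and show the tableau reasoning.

1. f : (¬(∀r.(B ⊓ A)) ⊔ C)?  L(f) = {A, B, (A ⊔ D)} ∪ {(∀r.(B ⊓ A) ⊓ ¬C)}
   clash {A, ¬A} at an ∃-successor — f ∈ (¬(∀r.(B ⊓ A)) ⊔ C)
2. Hence f : (¬(∀r.(B ⊓ A)) ⊔ C): entailed.

Yes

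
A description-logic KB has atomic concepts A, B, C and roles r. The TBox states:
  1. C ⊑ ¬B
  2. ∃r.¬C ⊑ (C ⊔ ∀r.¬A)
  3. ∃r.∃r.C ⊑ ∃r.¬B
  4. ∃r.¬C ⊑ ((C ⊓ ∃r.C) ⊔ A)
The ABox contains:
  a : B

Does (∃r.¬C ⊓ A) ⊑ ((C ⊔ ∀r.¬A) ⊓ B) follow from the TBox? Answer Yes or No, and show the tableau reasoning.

1. (∃r.¬C ⊓ A) ⊑ ((C ⊔ ∀r.¬A) ⊓ B)  ⇔  ((∃r.¬C ⊓ A) ⊓ ((¬C ⊓ ∃r.A) ⊔ ¬B)) unsat w.r.t. T
   apply at x₀: ∃r.¬C⊑(C ⊔ ∀r.¬A); ∃r.¬C⊑((C ⊓ ∃r.C) ⊔ A)
   open: L(x₀) ⊇ {A, ¬B, ¬C, ∀r.¬A, ∀r.∀r.¬C, …} (+ ∃-successors)
2. Hence (∃r.¬C ⊓ A) ⊑ ((C ⊔ ∀r.¬A) ⊓ B): not entailed.

No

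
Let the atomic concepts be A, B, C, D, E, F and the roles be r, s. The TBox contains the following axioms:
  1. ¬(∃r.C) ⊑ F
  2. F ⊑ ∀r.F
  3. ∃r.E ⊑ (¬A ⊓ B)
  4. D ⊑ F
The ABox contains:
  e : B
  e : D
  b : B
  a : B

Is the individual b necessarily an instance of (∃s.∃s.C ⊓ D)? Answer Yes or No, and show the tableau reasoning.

1. b : (∃s.∃s.C ⊓ D)?  L(b) = {B} ∪ {(∀s.∀s.¬C ⊔ ¬D)}
   open: L(b) ⊇ {B, ¬D, ¬F, ∀r.¬E, ∃r.C} (+ ∃-successors) — b ∉ (∃s.∃s.C ⊓ D) possible
2. Hence b : (∃s.∃s.C ⊓ D): not entailed.

No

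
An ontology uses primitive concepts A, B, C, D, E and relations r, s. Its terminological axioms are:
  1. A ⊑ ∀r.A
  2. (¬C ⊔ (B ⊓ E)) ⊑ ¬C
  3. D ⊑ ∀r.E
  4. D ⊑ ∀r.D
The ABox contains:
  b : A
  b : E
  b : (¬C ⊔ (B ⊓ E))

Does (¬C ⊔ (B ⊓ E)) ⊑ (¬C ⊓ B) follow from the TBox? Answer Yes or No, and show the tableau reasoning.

1. (¬C ⊔ (B ⊓ E)) ⊑ (¬C ⊓ B)  ⇔  ((¬C ⊔ (B ⊓ E)) ⊓ (C ⊔ ¬B)) unsat w.r.t. T
   apply at x₀: (¬C ⊔ (B ⊓ E))⊑¬C
   open: L(x₀) ⊇ {¬A, ¬B, ¬C, ¬D}
2. Hence (¬C ⊔ (B ⊓ E)) ⊑ (¬C ⊓ B): not entailed.

No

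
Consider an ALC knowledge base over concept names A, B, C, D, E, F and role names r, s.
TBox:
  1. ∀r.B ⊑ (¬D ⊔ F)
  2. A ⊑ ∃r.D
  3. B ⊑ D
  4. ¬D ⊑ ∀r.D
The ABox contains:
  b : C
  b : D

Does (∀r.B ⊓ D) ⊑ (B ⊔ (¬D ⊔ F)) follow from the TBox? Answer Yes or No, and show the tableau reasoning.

Yes

1. (∀r.B ⊓ D) ⊑ (B ⊔ (¬D ⊔ F))  ⇔  ((∀r.B ⊓ D) ⊓ (¬B ⊓ (D ⊓ ¬F))) unsat w.r.t. T
   all branches close; clash {F, ¬F} at x₀
2. Hence (∀r.B ⊓ D) ⊑ (B ⊔ (¬D ⊔ F)): entailed.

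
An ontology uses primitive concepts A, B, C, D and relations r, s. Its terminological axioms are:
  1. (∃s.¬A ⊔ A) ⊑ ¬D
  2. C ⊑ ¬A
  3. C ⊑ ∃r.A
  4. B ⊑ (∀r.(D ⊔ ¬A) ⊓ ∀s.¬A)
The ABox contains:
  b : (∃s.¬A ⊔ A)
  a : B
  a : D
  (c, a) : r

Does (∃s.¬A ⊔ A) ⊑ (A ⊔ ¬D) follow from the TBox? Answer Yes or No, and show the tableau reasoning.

Yes

1. (∃s.¬A ⊔ A) ⊑ (A ⊔ ¬D)  ⇔  ((∃s.¬A ⊔ A) ⊓ (¬A ⊓ D)) unsat w.r.t. T
   all branches close; clash {D, ¬D} at x₀
2. Hence (∃s.¬A ⊔ A) ⊑ (A ⊔ ¬D): entailed.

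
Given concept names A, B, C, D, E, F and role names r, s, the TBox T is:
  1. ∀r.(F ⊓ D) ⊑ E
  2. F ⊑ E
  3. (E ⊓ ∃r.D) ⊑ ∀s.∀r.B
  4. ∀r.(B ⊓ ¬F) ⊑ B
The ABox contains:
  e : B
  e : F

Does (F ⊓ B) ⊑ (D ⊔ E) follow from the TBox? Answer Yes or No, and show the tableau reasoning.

1. (F ⊓ B) ⊑ (D ⊔ E)  ⇔  ((F ⊓ B) ⊓ (¬D ⊓ ¬E)) unsat w.r.t. T
   all branches close; clash {E, ¬E} at x₀
2. Hence (F ⊓ B) ⊑ (D ⊔ E): entailed.

Yes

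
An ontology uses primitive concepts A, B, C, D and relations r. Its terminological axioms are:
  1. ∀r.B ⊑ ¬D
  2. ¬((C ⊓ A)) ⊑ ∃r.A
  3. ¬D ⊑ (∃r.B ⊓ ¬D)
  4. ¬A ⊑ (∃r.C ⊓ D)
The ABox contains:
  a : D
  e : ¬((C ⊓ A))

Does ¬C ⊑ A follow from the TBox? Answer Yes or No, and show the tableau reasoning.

No

1. ¬C ⊑ A  ⇔  (¬C ⊓ ¬A) unsat w.r.t. T
   apply at x₀: ¬A⊑(∃r.C ⊓ D)
   open: L(x₀) ⊇ {D, ¬A, ¬C, ∃r.A, ∃r.C, …} (+ ∃-successors)
2. Hence ¬C ⊑ A: not entailed.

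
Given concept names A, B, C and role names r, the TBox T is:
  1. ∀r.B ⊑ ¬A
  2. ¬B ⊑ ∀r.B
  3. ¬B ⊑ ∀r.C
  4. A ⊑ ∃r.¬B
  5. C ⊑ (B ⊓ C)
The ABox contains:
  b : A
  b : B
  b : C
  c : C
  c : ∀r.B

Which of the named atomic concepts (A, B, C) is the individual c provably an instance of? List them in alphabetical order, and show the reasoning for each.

{B, C}

1. c : A?  L(c) = {C, ∀r.B} ∪ {¬A}
   apply at c: C⊑(B ⊓ C)
   open: L(c) ⊇ {B, C, ¬A, ∀r.B} — c ∉ A possible
2. c : B?  L(c) = {C, ∀r.B} ∪ {¬B}
   clash {B, ¬B} at c — c ∈ B
3. c : C?  L(c) = {C, ∀r.B} ∪ {¬C}
   clash {C, ¬C} at c — c ∈ C
4. Entailed for c: {B, C}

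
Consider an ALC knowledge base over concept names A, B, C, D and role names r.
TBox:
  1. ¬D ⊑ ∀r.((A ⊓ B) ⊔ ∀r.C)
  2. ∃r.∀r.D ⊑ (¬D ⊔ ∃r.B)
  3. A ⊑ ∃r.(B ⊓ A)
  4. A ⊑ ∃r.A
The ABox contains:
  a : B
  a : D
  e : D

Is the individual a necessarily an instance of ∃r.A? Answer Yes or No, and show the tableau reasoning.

1. a : ∃r.A?  L(a) = {B, D} ∪ {∀r.¬A}
   open: L(a) ⊇ {B, D, ¬A, ∀r.¬A, ∀r.∃r.¬D} — a ∉ ∃r.A possible
2. Hence a : ∃r.A: not entailed.

No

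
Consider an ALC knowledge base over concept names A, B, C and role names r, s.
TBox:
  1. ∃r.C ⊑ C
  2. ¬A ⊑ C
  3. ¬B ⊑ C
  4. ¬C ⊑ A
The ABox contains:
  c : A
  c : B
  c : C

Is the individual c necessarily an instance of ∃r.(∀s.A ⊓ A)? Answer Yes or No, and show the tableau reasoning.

1. c : ∃r.(∀s.A ⊓ A)?  L(c) = {A, B, C} ∪ {∀r.(∃s.¬A ⊔ ¬A)}
   open: L(c) ⊇ {A, B, C, ∀r.(∃s.¬A ⊔ ¬A)} — c ∉ ∃r.(∀s.A ⊓ A) possible
2. Hence c : ∃r.(∀s.A ⊓ A): not entailed.

No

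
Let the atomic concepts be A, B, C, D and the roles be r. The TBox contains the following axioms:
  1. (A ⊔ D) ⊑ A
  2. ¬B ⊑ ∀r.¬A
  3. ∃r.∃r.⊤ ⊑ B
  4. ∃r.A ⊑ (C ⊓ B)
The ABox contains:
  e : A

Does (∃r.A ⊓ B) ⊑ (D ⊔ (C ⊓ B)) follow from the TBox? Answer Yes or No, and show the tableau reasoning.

Yes

1. (∃r.A ⊓ B) ⊑ (D ⊔ (C ⊓ B))  ⇔  ((∃r.A ⊓ B) ⊓ (¬D ⊓ (¬C ⊔ ¬B))) unsat w.r.t. T
   all branches close; clash {B, ¬B} at x₀
2. Hence (∃r.A ⊓ B) ⊑ (D ⊔ (C ⊓ B)): entailed.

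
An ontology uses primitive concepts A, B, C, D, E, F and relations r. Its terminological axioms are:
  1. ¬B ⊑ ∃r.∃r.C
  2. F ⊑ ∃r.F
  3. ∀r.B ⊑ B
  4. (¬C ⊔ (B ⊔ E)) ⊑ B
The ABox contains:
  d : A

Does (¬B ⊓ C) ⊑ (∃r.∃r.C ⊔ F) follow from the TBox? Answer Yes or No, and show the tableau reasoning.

1. (¬B ⊓ C) ⊑ (∃r.∃r.C ⊔ F)  ⇔  ((¬B ⊓ C) ⊓ (∀r.∀r.¬C ⊓ ¬F)) unsat w.r.t. T
   all branches close; clash {B, ¬B} at x₀
2. Hence (¬B ⊓ C) ⊑ (∃r.∃r.C ⊔ F): entailed.

Yes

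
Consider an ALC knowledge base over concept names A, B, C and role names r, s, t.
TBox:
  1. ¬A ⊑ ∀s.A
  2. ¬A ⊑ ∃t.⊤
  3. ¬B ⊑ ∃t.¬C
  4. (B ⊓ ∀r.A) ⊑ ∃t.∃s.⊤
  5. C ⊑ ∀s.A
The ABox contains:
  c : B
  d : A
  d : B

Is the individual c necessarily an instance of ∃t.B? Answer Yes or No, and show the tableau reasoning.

1. c : ∃t.B?  L(c) = {B} ∪ {∀t.¬B}
   open: L(c) ⊇ {A, B, ¬C, ∀t.¬B, ∃r.¬A} (+ ∃-successors) — c ∉ ∃t.B possible
2. Hence c : ∃t.B: not entailed.

No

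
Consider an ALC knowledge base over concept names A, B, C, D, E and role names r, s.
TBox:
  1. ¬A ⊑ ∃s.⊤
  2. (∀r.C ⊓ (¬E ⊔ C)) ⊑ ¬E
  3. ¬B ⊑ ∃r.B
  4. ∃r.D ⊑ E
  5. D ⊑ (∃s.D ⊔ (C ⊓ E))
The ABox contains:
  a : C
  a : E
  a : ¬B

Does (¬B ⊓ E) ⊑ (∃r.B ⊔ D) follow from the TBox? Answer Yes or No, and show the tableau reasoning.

1. (¬B ⊓ E) ⊑ (∃r.B ⊔ D)  ⇔  ((¬B ⊓ E) ⊓ (∀r.¬B ⊓ ¬D)) unsat w.r.t. T
   all branches close; clash {E, ¬E} at x₀
2. Hence (¬B ⊓ E) ⊑ (∃r.B ⊔ D): entailed.

Yes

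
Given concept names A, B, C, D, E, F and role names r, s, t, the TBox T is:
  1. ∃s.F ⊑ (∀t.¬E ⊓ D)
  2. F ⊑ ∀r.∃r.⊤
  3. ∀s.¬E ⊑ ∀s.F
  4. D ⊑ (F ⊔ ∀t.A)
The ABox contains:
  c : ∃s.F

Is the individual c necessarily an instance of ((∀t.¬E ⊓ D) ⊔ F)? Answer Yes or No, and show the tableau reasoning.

1. c : ((∀t.¬E ⊓ D) ⊔ F)?  L(c) = {∃s.F} ∪ {((∃t.E ⊔ ¬D) ⊓ ¬F)}
   clash {D, ¬D} at c — c ∈ ((∀t.¬E ⊓ D) ⊔ F)
2. Hence c : ((∀t.¬E ⊓ D) ⊔ F): entailed.

Yes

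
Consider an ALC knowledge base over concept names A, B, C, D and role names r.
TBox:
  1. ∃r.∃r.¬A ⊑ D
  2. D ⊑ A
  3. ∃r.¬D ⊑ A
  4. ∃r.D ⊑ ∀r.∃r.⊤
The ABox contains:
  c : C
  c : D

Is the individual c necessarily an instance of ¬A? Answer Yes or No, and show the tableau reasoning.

No

1. c : ¬A?  L(c) = {C, D} ∪ {A}
   open: L(c) ⊇ {A, C, D, ∀r.¬D} — c ∉ ¬A possible
2. Hence c : ¬A: not entailed.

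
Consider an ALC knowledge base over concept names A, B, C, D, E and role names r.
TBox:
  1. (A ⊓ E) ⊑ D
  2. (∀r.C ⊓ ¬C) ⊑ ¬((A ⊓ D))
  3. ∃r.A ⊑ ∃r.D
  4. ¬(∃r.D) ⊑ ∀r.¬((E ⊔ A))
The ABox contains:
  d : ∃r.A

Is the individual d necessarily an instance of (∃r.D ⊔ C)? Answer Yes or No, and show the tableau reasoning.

Yes

1. d : (∃r.D ⊔ C)?  L(d) = {∃r.A} ∪ {(∀r.¬D ⊓ ¬C)}
   clash {D, ¬D} at d — d ∈ (∃r.D ⊔ C)
2. Hence d : (∃r.D ⊔ C): entailed.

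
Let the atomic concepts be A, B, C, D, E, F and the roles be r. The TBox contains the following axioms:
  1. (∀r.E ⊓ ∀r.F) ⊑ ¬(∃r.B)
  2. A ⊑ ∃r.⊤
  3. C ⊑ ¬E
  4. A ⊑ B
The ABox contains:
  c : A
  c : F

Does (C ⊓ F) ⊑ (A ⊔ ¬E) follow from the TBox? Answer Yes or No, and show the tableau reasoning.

1. (C ⊓ F) ⊑ (A ⊔ ¬E)  ⇔  ((C ⊓ F) ⊓ (¬A ⊓ E)) unsat w.r.t. T
   all branches close; clash {E, ¬E} at x₀
2. Hence (C ⊓ F) ⊑ (A ⊔ ¬E): entailed.

Yes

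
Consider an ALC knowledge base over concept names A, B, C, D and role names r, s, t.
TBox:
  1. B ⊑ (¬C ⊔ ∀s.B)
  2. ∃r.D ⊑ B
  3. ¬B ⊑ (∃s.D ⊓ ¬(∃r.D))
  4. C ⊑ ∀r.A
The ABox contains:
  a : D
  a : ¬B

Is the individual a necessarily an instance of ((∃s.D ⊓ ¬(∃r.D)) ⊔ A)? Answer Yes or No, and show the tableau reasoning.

Yes

1. a : ((∃s.D ⊓ ¬(∃r.D)) ⊔ A)?  L(a) = {D, ¬B} ∪ {((∀s.¬D ⊔ ∃r.D) ⊓ ¬A)}
   clash {B, ¬B} at a — a ∈ ((∃s.D ⊓ ¬(∃r.D)) ⊔ A)
2. Hence a : ((∃s.D ⊓ ¬(∃r.D)) ⊔ A): entailed.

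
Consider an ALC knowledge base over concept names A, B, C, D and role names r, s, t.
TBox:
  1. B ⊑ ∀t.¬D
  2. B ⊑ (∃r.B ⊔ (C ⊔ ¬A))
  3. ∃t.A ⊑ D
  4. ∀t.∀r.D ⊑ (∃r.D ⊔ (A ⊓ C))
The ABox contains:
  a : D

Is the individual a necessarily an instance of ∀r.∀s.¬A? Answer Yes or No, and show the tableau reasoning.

No

1. a : ∀r.∀s.¬A?  L(a) = {D} ∪ {∃r.∃s.A}
   open: L(a) ⊇ {D, ¬B, ∃r.∃s.A, ∃t.∃r.¬D} (+ ∃-successors) — a ∉ ∀r.∀s.¬A possible
2. Hence a : ∀r.∀s.¬A: not entailed.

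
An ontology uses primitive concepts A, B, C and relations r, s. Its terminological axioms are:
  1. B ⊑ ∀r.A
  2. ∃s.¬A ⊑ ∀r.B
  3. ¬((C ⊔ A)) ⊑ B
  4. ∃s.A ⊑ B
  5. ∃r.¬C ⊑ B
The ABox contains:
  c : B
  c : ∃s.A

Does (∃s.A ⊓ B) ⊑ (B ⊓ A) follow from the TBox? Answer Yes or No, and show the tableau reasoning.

No

1. (∃s.A ⊓ B) ⊑ (B ⊓ A)  ⇔  ((∃s.A ⊓ B) ⊓ (¬B ⊔ ¬A)) unsat w.r.t. T
   apply at x₀: B⊑∀r.A
   open: L(x₀) ⊇ {B, ¬A, ∀r.A, ∀s.A, ∃s.A} (+ ∃-successors)
2. Hence (∃s.A ⊓ B) ⊑ (B ⊓ A): not entailed.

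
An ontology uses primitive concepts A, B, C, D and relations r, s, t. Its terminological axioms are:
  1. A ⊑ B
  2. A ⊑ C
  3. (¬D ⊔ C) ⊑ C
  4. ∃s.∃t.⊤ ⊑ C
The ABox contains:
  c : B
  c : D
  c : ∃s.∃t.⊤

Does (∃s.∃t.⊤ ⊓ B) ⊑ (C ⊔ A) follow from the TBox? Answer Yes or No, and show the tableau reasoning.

1. (∃s.∃t.⊤ ⊓ B) ⊑ (C ⊔ A)  ⇔  ((∃s.∃t.⊤ ⊓ B) ⊓ (¬C ⊓ ¬A)) unsat w.r.t. T
   all branches close; clash {C, ¬C} at x₀
2. Hence (∃s.∃t.⊤ ⊓ B) ⊑ (C ⊔ A): entailed.

Yes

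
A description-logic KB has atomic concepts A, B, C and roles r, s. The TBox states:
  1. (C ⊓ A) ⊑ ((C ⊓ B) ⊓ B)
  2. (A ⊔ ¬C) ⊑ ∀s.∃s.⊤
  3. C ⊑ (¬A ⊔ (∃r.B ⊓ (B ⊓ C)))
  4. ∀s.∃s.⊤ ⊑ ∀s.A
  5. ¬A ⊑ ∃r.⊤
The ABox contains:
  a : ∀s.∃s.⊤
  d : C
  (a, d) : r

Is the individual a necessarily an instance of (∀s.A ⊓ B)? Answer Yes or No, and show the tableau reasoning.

No

1. a : (∀s.A ⊓ B)?  L(a) = {∀s.∃s.⊤} ∪ {(∃s.¬A ⊔ ¬B)}
   apply at a: ∀s.∃s.⊤⊑∀s.A
   open: L(a) ⊇ {A, ¬B, ¬C, ∀s.A, ∀s.∃s.⊤} — a ∉ (∀s.A ⊓ B) possible
2. Hence a : (∀s.A ⊓ B): not entailed.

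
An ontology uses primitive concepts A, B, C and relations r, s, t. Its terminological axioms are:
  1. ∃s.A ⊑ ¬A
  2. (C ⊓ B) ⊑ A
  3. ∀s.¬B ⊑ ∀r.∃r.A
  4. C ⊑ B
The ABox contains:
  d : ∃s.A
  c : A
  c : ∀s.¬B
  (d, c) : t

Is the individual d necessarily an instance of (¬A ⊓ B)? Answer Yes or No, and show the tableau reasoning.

1. d : (¬A ⊓ B)?  L(d) = {∃s.A} ∪ {(A ⊔ ¬B)}
   apply at d: ∃s.A⊑¬A
   open: L(d) ⊇ {¬A, ¬B, ¬C, ∃s.A, ∃s.B} (+ ∃-successors) — d ∉ (¬A ⊓ B) possible
2. Hence d : (¬A ⊓ B): not entailed.

No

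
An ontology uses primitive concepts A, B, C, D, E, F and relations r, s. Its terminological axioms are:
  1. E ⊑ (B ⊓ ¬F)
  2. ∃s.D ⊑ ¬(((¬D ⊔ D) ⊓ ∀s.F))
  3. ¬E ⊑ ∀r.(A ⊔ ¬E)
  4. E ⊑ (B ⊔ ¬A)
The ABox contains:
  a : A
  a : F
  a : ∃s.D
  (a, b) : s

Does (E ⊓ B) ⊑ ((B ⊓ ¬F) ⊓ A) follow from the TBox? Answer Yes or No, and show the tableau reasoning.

No

1. (E ⊓ B) ⊑ ((B ⊓ ¬F) ⊓ A)  ⇔  ((E ⊓ B) ⊓ ((¬B ⊔ F) ⊔ ¬A)) unsat w.r.t. T
   apply at x₀: E⊑(B ⊓ ¬F); E⊑(B ⊔ ¬A)
   open: L(x₀) ⊇ {B, E, ¬A, ¬F, ∀s.¬D}
2. Hence (E ⊓ B) ⊑ ((B ⊓ ¬F) ⊓ A): not entailed.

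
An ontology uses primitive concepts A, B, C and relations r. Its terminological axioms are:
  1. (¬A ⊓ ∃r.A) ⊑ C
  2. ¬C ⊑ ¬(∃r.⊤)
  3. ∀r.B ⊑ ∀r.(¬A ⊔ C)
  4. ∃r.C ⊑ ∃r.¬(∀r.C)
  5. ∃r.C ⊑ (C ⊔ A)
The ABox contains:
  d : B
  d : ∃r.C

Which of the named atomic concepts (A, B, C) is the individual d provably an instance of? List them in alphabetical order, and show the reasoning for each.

{B, C}

1. d : A?  L(d) = {B, ∃r.C} ∪ {¬A}
   apply at d: ∃r.C⊑∃r.¬(∀r.C); ∃r.C⊑(C ⊔ A)
   open: L(d) ⊇ {B, C, ¬A, ∃r.C, ∃r.¬B, …} (+ ∃-successors) — d ∉ A possible
2. d : B?  L(d) = {B, ∃r.C} ∪ {¬B}
   clash {B, ¬B} at d — d ∈ B
3. d : C?  L(d) = {B, ∃r.C} ∪ {¬C}
   clash {C, ¬C} at d — d ∈ C
4. Entailed for d: {B, C}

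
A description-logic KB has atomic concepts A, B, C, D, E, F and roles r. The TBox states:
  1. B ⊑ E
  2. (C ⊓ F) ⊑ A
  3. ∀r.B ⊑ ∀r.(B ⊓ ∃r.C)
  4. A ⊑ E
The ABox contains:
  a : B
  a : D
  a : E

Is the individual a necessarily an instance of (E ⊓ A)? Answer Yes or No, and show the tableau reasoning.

No

1. a : (E ⊓ A)?  L(a) = {B, D, E} ∪ {(¬E ⊔ ¬A)}
   open: L(a) ⊇ {B, D, E, ¬A, ¬C, …} (+ ∃-successors) — a ∉ (E ⊓ A) possible
2. Hence a : (E ⊓ A): not entailed.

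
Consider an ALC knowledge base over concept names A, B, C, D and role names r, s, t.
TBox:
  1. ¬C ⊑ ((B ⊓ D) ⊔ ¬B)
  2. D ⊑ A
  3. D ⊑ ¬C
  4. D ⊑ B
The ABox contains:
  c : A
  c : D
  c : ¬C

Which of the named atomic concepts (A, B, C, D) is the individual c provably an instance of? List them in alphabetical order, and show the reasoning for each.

{A, B, D}

1. c : A?  L(c) = {A, D, ¬C} ∪ {¬A}
   clash {A, ¬A} at c — c ∈ A
2. c : B?  L(c) = {A, D, ¬C} ∪ {¬B}
   clash {B, ¬B} at c — c ∈ B
3. c : C?  L(c) = {A, D, ¬C} ∪ {¬C}
   apply at c: ¬C⊑((B ⊓ D) ⊔ ¬B); D⊑B
   open: L(c) ⊇ {A, B, D, ¬C} — c ∉ C possible
4. c : D?  L(c) = {A, D, ¬C} ∪ {¬D}
   clash {D, ¬D} at c — c ∈ D
5. Entailed for c: {A, B, D}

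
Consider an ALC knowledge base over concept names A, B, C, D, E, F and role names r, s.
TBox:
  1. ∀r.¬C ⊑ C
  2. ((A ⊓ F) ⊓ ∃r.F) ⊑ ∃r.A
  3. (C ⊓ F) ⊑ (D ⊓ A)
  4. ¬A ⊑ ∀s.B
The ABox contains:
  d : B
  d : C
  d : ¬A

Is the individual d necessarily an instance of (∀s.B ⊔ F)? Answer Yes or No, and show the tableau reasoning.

Yes

1. d : (∀s.B ⊔ F)?  L(d) = {B, C, ¬A} ∪ {(∃s.¬B ⊓ ¬F)}
   clash {A, ¬A} at d — d ∈ (∀s.B ⊔ F)
2. Hence d : (∀s.B ⊔ F): entailed.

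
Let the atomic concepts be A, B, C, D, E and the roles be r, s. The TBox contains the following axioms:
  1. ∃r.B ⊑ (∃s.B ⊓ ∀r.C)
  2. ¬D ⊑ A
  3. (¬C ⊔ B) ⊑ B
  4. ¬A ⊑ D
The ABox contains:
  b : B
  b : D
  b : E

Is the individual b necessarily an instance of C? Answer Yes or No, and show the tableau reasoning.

No

1. b : C?  L(b) = {B, D, E} ∪ {¬C}
   open: L(b) ⊇ {B, D, E, ¬C, ∀r.¬B} — b ∉ C possible
2. Hence b : C: not entailed.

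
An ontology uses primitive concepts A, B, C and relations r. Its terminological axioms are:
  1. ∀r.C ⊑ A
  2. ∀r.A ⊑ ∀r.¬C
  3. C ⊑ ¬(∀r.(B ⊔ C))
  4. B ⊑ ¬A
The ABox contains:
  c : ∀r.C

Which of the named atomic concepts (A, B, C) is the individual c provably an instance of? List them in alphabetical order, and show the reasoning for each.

1. c : A?  L(c) = {∀r.C} ∪ {¬A}
   clash {A, ¬A} at c — c ∈ A
2. c : B?  L(c) = {∀r.C} ∪ {¬B}
   apply at c: ∀r.C⊑A
   open: L(c) ⊇ {A, ¬B, ¬C, ∀r.C, ∃r.¬A} (+ ∃-successors) — c ∉ B possible
3. c : C?  L(c) = {∀r.C} ∪ {¬C}
   apply at c: ∀r.C⊑A
   open: L(c) ⊇ {A, ¬B, ¬C, ∀r.C, ∃r.¬A} (+ ∃-successors) — c ∉ C possible
4. Entailed for c: {A}

{A}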